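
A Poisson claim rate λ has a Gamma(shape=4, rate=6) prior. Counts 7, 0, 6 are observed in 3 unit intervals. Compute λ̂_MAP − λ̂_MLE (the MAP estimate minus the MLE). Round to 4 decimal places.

Σxᵢ = 13. Posterior is Gamma(17, 9); MAP = (17−1)/9 = 16/9 ≈ 1.77778.
MLE = x̄ = 13/3 ≈ 4.33333.
Difference = 16/9 − 13/3 = -23/9 ≈ -2.5556.

MAP − MLE = -2.5556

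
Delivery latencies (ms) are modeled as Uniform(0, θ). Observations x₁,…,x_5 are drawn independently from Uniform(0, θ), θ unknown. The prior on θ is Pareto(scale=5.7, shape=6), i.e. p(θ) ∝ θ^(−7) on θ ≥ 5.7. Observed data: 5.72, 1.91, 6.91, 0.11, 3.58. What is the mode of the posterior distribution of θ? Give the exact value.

θ̂_MAP = 6.91

The Uniform(0, θ) likelihood is θ^(−n) for θ ≥ max(xᵢ), zero otherwise. Here max(xᵢ) = 6.91.
Posterior ∝ θ^(−7) · θ^(−5) = θ^(−12) on θ ≥ max(5.7, 6.91) = 6.91.
This density is strictly decreasing in θ, so the posterior mode lies at the lower boundary of the support.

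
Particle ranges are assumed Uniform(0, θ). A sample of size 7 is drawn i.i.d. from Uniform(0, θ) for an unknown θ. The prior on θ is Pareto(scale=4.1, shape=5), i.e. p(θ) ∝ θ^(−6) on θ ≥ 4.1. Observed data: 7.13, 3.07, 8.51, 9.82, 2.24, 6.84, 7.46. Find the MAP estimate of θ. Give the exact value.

The Uniform(0, θ) likelihood is θ^(−n) for θ ≥ max(xᵢ), zero otherwise. Here max(xᵢ) = 9.82.
Posterior ∝ θ^(−6) · θ^(−7) = θ^(−13) on θ ≥ max(4.1, 9.82) = 9.82.
This density is strictly decreasing in θ, so the posterior mode lies at the lower boundary of the support.

θ̂_MAP = 9.82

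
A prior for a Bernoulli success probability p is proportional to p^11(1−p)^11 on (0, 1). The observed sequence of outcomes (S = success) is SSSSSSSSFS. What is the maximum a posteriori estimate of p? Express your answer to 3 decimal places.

The prior density ∝ p^11(1−p)^11 is the kernel of Beta(12, 12).
Data: 9 successes in 10 trials (from the sequence). The binomial likelihood contributes p^9(1−p)^1, so the posterior is Beta(12+9, 12+1) = Beta(21, 13).
For Beta(a, b) with a, b > 1 the mode is (a−1)/(a+b−2) = 20/32 ≈ 0.625.

p̂_MAP = 0.625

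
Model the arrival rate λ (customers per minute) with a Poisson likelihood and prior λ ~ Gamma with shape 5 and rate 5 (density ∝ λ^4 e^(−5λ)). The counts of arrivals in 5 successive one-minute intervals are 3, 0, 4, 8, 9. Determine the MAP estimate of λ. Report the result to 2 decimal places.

λ̂_MAP = 2.80

Σxᵢ = 3+0+4+8+9 = 24, with n = 5.
Posterior ∝ λ^4e^(−5λ) · λ^24e^(−5λ) = λ^28e^(−10λ), i.e. Gamma(shape=29, rate=10).
The mode of a Gamma(a, b) with a ≥ 1 (shape–rate) is (a−1)/b = 28/10 ≈ 2.80.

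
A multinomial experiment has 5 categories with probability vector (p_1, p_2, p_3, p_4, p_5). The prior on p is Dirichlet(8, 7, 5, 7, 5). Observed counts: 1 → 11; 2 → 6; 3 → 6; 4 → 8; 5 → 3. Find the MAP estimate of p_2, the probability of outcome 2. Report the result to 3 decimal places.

MAP estimate: 0.197

The posterior is Dirichlet(αᵢ + nᵢ) = Dirichlet(19, 13, 11, 15, 8).
For a Dirichlet(a₁,…,a_K) with all aᵢ > 1, the mode has j-th component (aⱼ − 1)/(Σaᵢ − K).
Here Σaᵢ = 66 and K = 5, so p_2 = (13 − 1)/(66 − 5) = 12/61 ≈ 0.197.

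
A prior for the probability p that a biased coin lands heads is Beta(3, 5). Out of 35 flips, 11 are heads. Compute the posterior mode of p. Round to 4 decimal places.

Prior: Beta(3, 5).
Data: 11 successes in 35 trials. The binomial likelihood contributes p^11(1−p)^24, so the posterior is Beta(3+11, 5+24) = Beta(14, 29).
For Beta(a, b) with a, b > 1 the mode is (a−1)/(a+b−2) = 13/41 ≈ 0.3171.

p̂_MAP = 0.3171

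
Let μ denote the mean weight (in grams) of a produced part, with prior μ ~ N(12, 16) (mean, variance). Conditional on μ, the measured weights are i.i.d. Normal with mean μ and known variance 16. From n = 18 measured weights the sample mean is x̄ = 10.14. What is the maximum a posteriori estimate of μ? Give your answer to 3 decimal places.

μ̂_MAP = 10.238

n = 18, x̄ = 10.14.
For a Normal prior and Normal likelihood with known variance, the posterior is Normal; its mode equals its mean, the precision-weighted average.
Prior precision 1/σ₀² = 1/16 = 0.0625; data precision n/σ² = 18/16 = 1.125.
μ̂ = (0.0625·12 + 1.125·10.14) / (0.0625 + 1.125) = 12.1575/1.1875 = 4863/475 ≈ 10.238.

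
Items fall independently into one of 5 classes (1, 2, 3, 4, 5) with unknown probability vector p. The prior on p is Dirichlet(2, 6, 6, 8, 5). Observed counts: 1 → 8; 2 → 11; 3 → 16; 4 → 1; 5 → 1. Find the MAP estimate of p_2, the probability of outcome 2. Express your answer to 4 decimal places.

The posterior is Dirichlet(αᵢ + nᵢ) = Dirichlet(10, 17, 22, 9, 6).
For a Dirichlet(a₁,…,a_K) with all aᵢ > 1, the mode has j-th component (aⱼ − 1)/(Σaᵢ − K).
Here Σaᵢ = 64 and K = 5, so p_2 = (17 − 1)/(64 − 5) = 16/59 ≈ 0.2712.

MAP estimate: 0.2712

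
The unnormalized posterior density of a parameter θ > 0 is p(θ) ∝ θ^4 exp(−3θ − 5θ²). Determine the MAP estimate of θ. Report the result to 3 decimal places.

ℓ'(θ) = 4/θ − 3 − 10θ. Setting this to zero and multiplying by θ: 10θ² + 3θ − 4 = 0.
θ = (−3 + √(3² + 4·10·4)) / (2·10) = (−3 + √169) / 20 = (−3 + 13)/20 = 1/2.
ℓ''(θ) = −4/θ² − 10 < 0, confirming a maximum.

θ̂_MAP = 0.500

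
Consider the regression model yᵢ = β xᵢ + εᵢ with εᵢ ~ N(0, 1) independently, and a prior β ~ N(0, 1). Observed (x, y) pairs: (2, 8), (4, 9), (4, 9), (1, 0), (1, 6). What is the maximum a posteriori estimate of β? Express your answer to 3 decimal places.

log p(β | y) = −Σ(yᵢ − βxᵢ)²/(2·1) − β²/(2·1) + const.
Setting the derivative to zero: Σxᵢ(yᵢ − βxᵢ)/1 − β/1 = 0, so β = Σxᵢyᵢ / (Σxᵢ² + σ²/τ²).
Σxᵢyᵢ = 2·8 + 4·9 + 4·9 + 1·0 + 1·6 = 94; Σxᵢ² = 38; σ²/τ² = 1.
β̂_MAP = 94 / (38 + 1) = 94/39 ≈ 2.410.

β̂_MAP = 2.410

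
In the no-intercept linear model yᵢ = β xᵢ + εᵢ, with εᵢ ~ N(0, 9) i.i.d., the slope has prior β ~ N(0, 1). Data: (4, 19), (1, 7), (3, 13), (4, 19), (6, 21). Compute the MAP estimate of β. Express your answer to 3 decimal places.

β̂_MAP = 3.724

log p(β | y) = −Σ(yᵢ − βxᵢ)²/(2·9) − β²/(2·1) + const.
Setting the derivative to zero: Σxᵢ(yᵢ − βxᵢ)/9 − β/1 = 0, so β = Σxᵢyᵢ / (Σxᵢ² + σ²/τ²).
Σxᵢyᵢ = 4·19 + 1·7 + 3·13 + 4·19 + 6·21 = 324; Σxᵢ² = 78; σ²/τ² = 9.
β̂_MAP = 324 / (78 + 9) = 324/87 ≈ 3.724.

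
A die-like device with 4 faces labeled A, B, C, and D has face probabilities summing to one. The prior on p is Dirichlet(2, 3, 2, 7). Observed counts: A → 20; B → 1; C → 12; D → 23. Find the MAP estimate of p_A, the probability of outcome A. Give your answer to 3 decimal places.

The posterior is Dirichlet(αᵢ + nᵢ) = Dirichlet(22, 4, 14, 30).
For a Dirichlet(a₁,…,a_K) with all aᵢ > 1, the mode has j-th component (aⱼ − 1)/(Σaᵢ − K).
Here Σaᵢ = 70 and K = 4, so p_A = (22 − 1)/(70 − 4) = 21/66 ≈ 0.318.

MAP estimate of p_A = 0.318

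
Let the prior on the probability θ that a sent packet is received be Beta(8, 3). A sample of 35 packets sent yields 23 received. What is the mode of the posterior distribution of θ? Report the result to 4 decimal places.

θ̂_MAP = 0.6818

Prior: Beta(8, 3).
Data: 23 successes in 35 trials. The binomial likelihood contributes θ^23(1−θ)^12, so the posterior is Beta(8+23, 3+12) = Beta(31, 15).
For Beta(a, b) with a, b > 1 the mode is (a−1)/(a+b−2) = 30/44 ≈ 0.6818.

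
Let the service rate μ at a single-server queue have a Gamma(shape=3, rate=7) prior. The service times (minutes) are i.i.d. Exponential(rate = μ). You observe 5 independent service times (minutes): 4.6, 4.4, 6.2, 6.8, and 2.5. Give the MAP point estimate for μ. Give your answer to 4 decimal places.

The Exponential(rate=μ) likelihood is ∝ μ^n e^(−μΣtᵢ). Here n = 5 and Σtᵢ = 4.6 + 4.4 + 6.2 + 6.8 + 2.5 = 24.5.
Posterior ∝ μ^2e^(−7μ) · μ^5e^(−24.5μ) = μ^7e^(−31.5μ), i.e. Gamma(8, 31.5).
Mode = (a−1)/b = 7/31.5 ≈ 0.2222.

μ̂_MAP = 0.2222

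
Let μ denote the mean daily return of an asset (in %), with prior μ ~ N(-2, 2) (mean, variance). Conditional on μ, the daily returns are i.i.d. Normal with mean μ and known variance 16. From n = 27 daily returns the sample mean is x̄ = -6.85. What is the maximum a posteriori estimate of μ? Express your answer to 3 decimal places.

n = 27, x̄ = -6.85.
For a Normal prior and Normal likelihood with known variance, the posterior is Normal; its mode equals its mean, the precision-weighted average.
Prior precision 1/σ₀² = 1/2 = 0.5; data precision n/σ² = 27/16 = 1.6875.
μ̂ = (0.5·(-2) + 1.6875·(-6.85)) / (0.5 + 1.6875) = (-12.559375)/2.1875 = -4019/700 ≈ -5.741.

μ̂_MAP = -5.741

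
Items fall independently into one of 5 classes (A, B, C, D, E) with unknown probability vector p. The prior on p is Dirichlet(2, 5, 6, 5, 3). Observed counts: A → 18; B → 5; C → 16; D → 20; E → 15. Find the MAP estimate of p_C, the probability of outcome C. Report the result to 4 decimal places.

The posterior is Dirichlet(αᵢ + nᵢ) = Dirichlet(20, 10, 22, 25, 18).
For a Dirichlet(a₁,…,a_K) with all aᵢ > 1, the mode has j-th component (aⱼ − 1)/(Σaᵢ − K).
Here Σaᵢ = 95 and K = 5, so p_C = (22 − 1)/(95 − 5) = 21/90 ≈ 0.2333.

MAP estimate of p_C = 0.2333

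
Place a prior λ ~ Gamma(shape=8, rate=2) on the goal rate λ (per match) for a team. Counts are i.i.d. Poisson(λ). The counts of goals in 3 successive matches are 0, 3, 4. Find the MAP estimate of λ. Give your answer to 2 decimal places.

Σxᵢ = 0+3+4 = 7, with n = 3.
Posterior ∝ λ^7e^(−2λ) · λ^7e^(−3λ) = λ^14e^(−5λ), i.e. Gamma(shape=15, rate=5).
The mode of a Gamma(a, b) with a ≥ 1 (shape–rate) is (a−1)/b = 14/5 ≈ 2.80.

λ̂_MAP = 2.80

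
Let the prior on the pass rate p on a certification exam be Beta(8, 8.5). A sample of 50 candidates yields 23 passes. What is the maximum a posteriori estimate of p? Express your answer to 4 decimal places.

p̂_MAP = 0.4651

Prior: Beta(8, 8.5).
Data: 23 successes in 50 trials. The binomial likelihood contributes p^23(1−p)^27, so the posterior is Beta(8+23, 8.5+27) = Beta(31, 35.5).
For Beta(a, b) with a, b > 1 the mode is (a−1)/(a+b−2) = 30/64.5 ≈ 0.4651.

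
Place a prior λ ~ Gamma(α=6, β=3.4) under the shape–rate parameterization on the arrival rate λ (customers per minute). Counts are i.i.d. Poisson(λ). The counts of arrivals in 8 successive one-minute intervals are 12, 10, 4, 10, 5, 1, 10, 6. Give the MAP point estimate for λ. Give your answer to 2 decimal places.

λ̂_MAP = 5.53

Σxᵢ = 12+10+4+10+5+1+10+6 = 58, with n = 8.
Posterior ∝ λ^5e^(−3.4λ) · λ^58e^(−8λ) = λ^63e^(−11.4λ), i.e. Gamma(shape=64, rate=11.4).
The mode of a Gamma(a, b) with a ≥ 1 (shape–rate) is (a−1)/b = 63/11.4 ≈ 5.53.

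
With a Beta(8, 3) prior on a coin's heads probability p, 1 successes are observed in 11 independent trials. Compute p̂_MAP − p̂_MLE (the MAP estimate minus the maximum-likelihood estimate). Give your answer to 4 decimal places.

MAP − MLE = 0.3091

Posterior is Beta(9, 13); MAP = (9−1)/(22−2) = 8/20 ≈ 0.40000.
MLE ignores the prior: p̂_MLE = k/n = 1/11 ≈ 0.09091.
Difference = 8/20 − 1/11 = 17/55 ≈ 0.3091.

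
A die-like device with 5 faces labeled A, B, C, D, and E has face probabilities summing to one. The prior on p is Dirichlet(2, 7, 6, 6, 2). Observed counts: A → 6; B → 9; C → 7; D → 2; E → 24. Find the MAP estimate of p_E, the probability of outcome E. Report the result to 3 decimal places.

MAP estimate of p_E = 0.379

The posterior is Dirichlet(αᵢ + nᵢ) = Dirichlet(8, 16, 13, 8, 26).
For a Dirichlet(a₁,…,a_K) with all aᵢ > 1, the mode has j-th component (aⱼ − 1)/(Σaᵢ − K).
Here Σaᵢ = 71 and K = 5, so p_E = (26 − 1)/(71 − 5) = 25/66 ≈ 0.379.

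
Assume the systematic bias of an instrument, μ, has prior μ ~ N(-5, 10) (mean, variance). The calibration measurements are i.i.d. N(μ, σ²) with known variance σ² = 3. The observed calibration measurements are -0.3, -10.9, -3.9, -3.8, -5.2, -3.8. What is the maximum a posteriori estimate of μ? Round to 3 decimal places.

n = 6; x̄ = ((-0.3) + (-10.9) + (-3.9) + (-3.8) + (-5.2) + (-3.8))/6 = -27.9/6 = -4.65.
For a Normal prior and Normal likelihood with known variance, the posterior is Normal; its mode equals its mean, the precision-weighted average.
Prior precision 1/σ₀² = 1/10 = 0.1; data precision n/σ² = 6/3 = 2.
μ̂ = (0.1·(-5) + 2·(-4.65)) / (0.1 + 2) = (-9.8)/2.1 = -14/3 ≈ -4.667.

μ̂_MAP = -4.667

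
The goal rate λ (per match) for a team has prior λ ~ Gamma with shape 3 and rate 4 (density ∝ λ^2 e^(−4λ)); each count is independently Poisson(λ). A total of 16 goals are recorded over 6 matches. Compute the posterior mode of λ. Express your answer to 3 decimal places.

Σxᵢ = 16, n = 6.
Posterior ∝ λ^2e^(−4λ) · λ^16e^(−6λ) = λ^18e^(−10λ), i.e. Gamma(shape=19, rate=10).
The mode of a Gamma(a, b) with a ≥ 1 (shape–rate) is (a−1)/b = 18/10 ≈ 1.800.

λ̂_MAP = 1.800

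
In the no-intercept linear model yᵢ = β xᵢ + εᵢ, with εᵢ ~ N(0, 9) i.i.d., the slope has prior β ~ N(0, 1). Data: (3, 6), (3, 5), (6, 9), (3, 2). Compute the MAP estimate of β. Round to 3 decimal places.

β̂_MAP = 1.292

log p(β | y) = −Σ(yᵢ − βxᵢ)²/(2·9) − β²/(2·1) + const.
Setting the derivative to zero: Σxᵢ(yᵢ − βxᵢ)/9 − β/1 = 0, so β = Σxᵢyᵢ / (Σxᵢ² + σ²/τ²).
Σxᵢyᵢ = 3·6 + 3·5 + 6·9 + 3·2 = 93; Σxᵢ² = 63; σ²/τ² = 9.
β̂_MAP = 93 / (63 + 9) = 93/72 ≈ 1.292.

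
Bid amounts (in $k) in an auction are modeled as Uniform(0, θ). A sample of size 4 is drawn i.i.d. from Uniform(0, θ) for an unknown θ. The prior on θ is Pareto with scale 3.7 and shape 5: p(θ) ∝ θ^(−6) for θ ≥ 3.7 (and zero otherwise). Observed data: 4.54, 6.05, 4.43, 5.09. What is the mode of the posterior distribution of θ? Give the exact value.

θ̂_MAP = 6.05

The Uniform(0, θ) likelihood is θ^(−n) for θ ≥ max(xᵢ), zero otherwise. Here max(xᵢ) = 6.05.
Posterior ∝ θ^(−6) · θ^(−4) = θ^(−10) on θ ≥ max(3.7, 6.05) = 6.05.
This density is strictly decreasing in θ, so the posterior mode lies at the lower boundary of the support.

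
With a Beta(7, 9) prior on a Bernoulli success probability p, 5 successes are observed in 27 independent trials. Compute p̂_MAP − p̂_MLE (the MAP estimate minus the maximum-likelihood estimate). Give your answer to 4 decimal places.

Posterior is Beta(12, 31); MAP = (12−1)/(43−2) = 11/41 ≈ 0.26829.
MLE ignores the prior: p̂_MLE = k/n = 5/27 ≈ 0.18519.
Difference = 11/41 − 5/27 = 92/1107 ≈ 0.0831.

MAP − MLE = 0.0831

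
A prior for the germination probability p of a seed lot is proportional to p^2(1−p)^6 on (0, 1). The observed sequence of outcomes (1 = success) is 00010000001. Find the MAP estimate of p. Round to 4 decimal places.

The prior density ∝ p^2(1−p)^6 is the kernel of Beta(3, 7).
Data: 2 successes in 11 trials (from the sequence). The binomial likelihood contributes p^2(1−p)^9, so the posterior is Beta(3+2, 7+9) = Beta(5, 16).
For Beta(a, b) with a, b > 1 the mode is (a−1)/(a+b−2) = 4/19 ≈ 0.2105.

p̂_MAP = 0.2105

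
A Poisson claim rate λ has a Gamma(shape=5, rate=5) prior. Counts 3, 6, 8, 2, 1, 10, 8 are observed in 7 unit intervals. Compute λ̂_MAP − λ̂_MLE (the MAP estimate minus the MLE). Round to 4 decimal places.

Σxᵢ = 38. Posterior is Gamma(43, 12); MAP = (43−1)/12 = 42/12 ≈ 3.50000.
MLE = x̄ = 38/7 ≈ 5.42857.
Difference = 42/12 − 38/7 = -27/14 ≈ -1.9286.

MAP − MLE = -1.9286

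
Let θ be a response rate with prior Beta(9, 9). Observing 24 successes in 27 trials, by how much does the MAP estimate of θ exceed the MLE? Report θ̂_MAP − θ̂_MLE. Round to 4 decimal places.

MAP − MLE = -0.1447

Posterior is Beta(33, 12); MAP = (33−1)/(45−2) = 32/43 ≈ 0.74419.
MLE ignores the prior: θ̂_MLE = k/n = 24/27 ≈ 0.88889.
Difference = 32/43 − 24/27 = -56/387 ≈ -0.1447.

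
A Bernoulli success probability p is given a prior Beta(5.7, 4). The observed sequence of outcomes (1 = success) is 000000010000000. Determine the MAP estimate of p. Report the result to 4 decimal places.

p̂_MAP = 0.2511

Prior: Beta(5.7, 4).
Data: 1 success in 15 trials (from the sequence). The binomial likelihood contributes p(1−p)^14, so the posterior is Beta(5.7+1, 4+14) = Beta(6.7, 18).
For Beta(a, b) with a, b > 1 the mode is (a−1)/(a+b−2) = 5.7/22.7 ≈ 0.2511.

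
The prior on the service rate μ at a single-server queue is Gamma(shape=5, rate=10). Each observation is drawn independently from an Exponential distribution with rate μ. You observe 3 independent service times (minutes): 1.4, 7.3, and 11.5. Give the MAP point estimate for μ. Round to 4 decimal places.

The Exponential(rate=μ) likelihood is ∝ μ^n e^(−μΣtᵢ). Here n = 3 and Σtᵢ = 1.4 + 7.3 + 11.5 = 20.2.
Posterior ∝ μ^4e^(−10μ) · μ^3e^(−20.2μ) = μ^7e^(−30.2μ), i.e. Gamma(8, 30.2).
Mode = (a−1)/b = 7/30.2 ≈ 0.2318.

μ̂_MAP = 0.2318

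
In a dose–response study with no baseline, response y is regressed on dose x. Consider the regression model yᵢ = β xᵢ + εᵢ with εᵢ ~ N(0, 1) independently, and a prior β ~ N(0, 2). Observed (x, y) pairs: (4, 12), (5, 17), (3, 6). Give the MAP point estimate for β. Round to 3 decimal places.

β̂_MAP = 2.990

log p(β | y) = −Σ(yᵢ − βxᵢ)²/(2·1) − β²/(2·2) + const.
Setting the derivative to zero: Σxᵢ(yᵢ − βxᵢ)/1 − β/2 = 0, so β = Σxᵢyᵢ / (Σxᵢ² + σ²/τ²).
Σxᵢyᵢ = 4·12 + 5·17 + 3·6 = 151; Σxᵢ² = 50; σ²/τ² = 0.5.
β̂_MAP = 151 / (50 + 0.5) = 151/50.5 ≈ 2.990.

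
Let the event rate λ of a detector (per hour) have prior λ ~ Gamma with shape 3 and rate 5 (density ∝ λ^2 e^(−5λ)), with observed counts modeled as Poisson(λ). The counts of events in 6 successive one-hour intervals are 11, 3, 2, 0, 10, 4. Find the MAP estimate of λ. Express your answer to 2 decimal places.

Σxᵢ = 11+3+2+0+10+4 = 30, with n = 6.
Posterior ∝ λ^2e^(−5λ) · λ^30e^(−6λ) = λ^32e^(−11λ), i.e. Gamma(shape=33, rate=11).
The mode of a Gamma(a, b) with a ≥ 1 (shape–rate) is (a−1)/b = 32/11 ≈ 2.91.

λ̂_MAP = 2.91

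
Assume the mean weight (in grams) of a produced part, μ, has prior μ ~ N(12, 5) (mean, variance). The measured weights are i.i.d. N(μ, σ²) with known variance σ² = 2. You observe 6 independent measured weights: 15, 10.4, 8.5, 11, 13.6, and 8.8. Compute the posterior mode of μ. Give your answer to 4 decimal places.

n = 6; x̄ = (15 + 10.4 + 8.5 + 11 + 13.6 + 8.8)/6 = 67.3/6 = 673/60 ≈ 11.2167.
For a Normal prior and Normal likelihood with known variance, the posterior is Normal; its mode equals its mean, the precision-weighted average.
Prior precision 1/σ₀² = 1/5 = 0.2; data precision n/σ² = 6/2 = 3.
μ̂ = (0.2·12 + 3·(673/60)) / (0.2 + 3) = 36.05/3.2 = 11.265625 ≈ 11.2656.

μ̂_MAP = 11.2656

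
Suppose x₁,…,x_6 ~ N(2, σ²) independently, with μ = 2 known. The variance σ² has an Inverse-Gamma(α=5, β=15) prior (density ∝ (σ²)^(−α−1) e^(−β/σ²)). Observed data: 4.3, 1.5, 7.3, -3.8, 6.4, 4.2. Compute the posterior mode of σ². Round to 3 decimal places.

σ̂²_MAP = 6.748

Sum of squared deviations about the known mean: SS = (4.3−2)² + (1.5−2)² + (7.3−2)² + (-3.8−2)² + (6.4−2)² + (4.2−2)² = 91.47.
The Normal likelihood contributes (σ²)^(−n/2) exp(−SS/(2σ²)), so the posterior is Inverse-Gamma(α + n/2, β + SS/2) = Inverse-Gamma(8, 60.735).
The mode of Inverse-Gamma(a, b) is b/(a+1) = 60.735/9 ≈ 6.748.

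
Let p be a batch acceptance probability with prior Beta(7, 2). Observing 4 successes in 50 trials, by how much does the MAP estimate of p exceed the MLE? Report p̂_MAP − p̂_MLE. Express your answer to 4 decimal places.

MAP − MLE = 0.0954

Posterior is Beta(11, 48); MAP = (11−1)/(59−2) = 10/57 ≈ 0.17544.
MLE ignores the prior: p̂_MLE = k/n = 4/50 ≈ 0.08000.
Difference = 10/57 − 4/50 = 136/1425 ≈ 0.0954.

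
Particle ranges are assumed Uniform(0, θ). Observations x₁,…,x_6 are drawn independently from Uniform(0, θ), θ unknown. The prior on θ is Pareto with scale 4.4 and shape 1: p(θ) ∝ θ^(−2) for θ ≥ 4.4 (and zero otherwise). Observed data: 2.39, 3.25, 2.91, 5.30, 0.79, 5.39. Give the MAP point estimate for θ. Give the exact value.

θ̂_MAP = 5.39

The Uniform(0, θ) likelihood is θ^(−n) for θ ≥ max(xᵢ), zero otherwise. Here max(xᵢ) = 5.39.
Posterior ∝ θ^(−2) · θ^(−6) = θ^(−8) on θ ≥ max(4.4, 5.39) = 5.39.
This density is strictly decreasing in θ, so the posterior mode lies at the lower boundary of the support.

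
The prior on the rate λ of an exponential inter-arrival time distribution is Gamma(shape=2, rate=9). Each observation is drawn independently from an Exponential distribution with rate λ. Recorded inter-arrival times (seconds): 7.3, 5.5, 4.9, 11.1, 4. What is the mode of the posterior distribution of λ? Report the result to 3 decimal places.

λ̂_MAP = 0.144

The Exponential(rate=λ) likelihood is ∝ λ^n e^(−λΣtᵢ). Here n = 5 and Σtᵢ = 7.3 + 5.5 + 4.9 + 11.1 + 4 = 32.8.
Posterior ∝ λe^(−9λ) · λ^5e^(−32.8λ) = λ^6e^(−41.8λ), i.e. Gamma(7, 41.8).
Mode = (a−1)/b = 6/41.8 ≈ 0.144.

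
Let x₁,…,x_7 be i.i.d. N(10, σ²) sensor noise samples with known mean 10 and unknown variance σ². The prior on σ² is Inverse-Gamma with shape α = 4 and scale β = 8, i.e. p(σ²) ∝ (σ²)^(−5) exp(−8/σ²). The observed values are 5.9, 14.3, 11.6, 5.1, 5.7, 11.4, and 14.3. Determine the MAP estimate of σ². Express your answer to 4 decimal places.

Sum of squared deviations about the known mean: SS = (5.9−10)² + (14.3−10)² + (11.6−10)² + (5.1−10)² + (5.7−10)² + (11.4−10)² + (14.3−10)² = 100.81.
The Normal likelihood contributes (σ²)^(−n/2) exp(−SS/(2σ²)), so the posterior is Inverse-Gamma(α + n/2, β + SS/2) = Inverse-Gamma(7.5, 58.405).
The mode of Inverse-Gamma(a, b) is b/(a+1) = 58.405/8.5 ≈ 6.8712.

σ̂²_MAP = 6.8712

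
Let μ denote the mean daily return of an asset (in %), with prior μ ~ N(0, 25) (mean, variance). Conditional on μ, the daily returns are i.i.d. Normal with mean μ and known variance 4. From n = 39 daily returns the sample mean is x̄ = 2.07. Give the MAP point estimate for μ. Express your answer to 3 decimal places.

n = 39, x̄ = 2.07.
For a Normal prior and Normal likelihood with known variance, the posterior is Normal; its mode equals its mean, the precision-weighted average.
Prior precision 1/σ₀² = 1/25 = 0.04; data precision n/σ² = 39/4 = 9.75.
μ̂ = (0.04·0 + 9.75·2.07) / (0.04 + 9.75) = 20.1825/9.79 = 8073/3916 ≈ 2.062.

μ̂_MAP = 2.062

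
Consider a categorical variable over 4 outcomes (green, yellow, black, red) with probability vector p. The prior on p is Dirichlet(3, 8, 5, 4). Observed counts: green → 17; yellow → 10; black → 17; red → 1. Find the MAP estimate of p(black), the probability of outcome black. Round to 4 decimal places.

MAP estimate of p(black) = 0.3443

The posterior is Dirichlet(αᵢ + nᵢ) = Dirichlet(20, 18, 22, 5).
For a Dirichlet(a₁,…,a_K) with all aᵢ > 1, the mode has j-th component (aⱼ − 1)/(Σaᵢ − K).
Here Σaᵢ = 65 and K = 4, so p(black) = (22 − 1)/(65 − 4) = 21/61 ≈ 0.3443.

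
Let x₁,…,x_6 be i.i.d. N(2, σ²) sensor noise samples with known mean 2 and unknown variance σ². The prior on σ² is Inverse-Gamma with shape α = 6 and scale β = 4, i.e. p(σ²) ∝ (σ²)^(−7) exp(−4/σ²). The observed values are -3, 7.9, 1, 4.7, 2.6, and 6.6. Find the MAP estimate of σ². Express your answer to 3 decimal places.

σ̂²_MAP = 4.881

Sum of squared deviations about the known mean: SS = (-3−2)² + (7.9−2)² + (1−2)² + (4.7−2)² + (2.6−2)² + (6.6−2)² = 89.62.
The Normal likelihood contributes (σ²)^(−n/2) exp(−SS/(2σ²)), so the posterior is Inverse-Gamma(α + n/2, β + SS/2) = Inverse-Gamma(9, 48.81).
The mode of Inverse-Gamma(a, b) is b/(a+1) = 48.81/10 ≈ 4.881.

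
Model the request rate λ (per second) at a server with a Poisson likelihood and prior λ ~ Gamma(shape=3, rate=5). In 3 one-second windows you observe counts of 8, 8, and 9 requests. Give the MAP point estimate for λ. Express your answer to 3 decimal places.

λ̂_MAP = 3.375

Σxᵢ = 8+8+9 = 25, with n = 3.
Posterior ∝ λ^2e^(−5λ) · λ^25e^(−3λ) = λ^27e^(−8λ), i.e. Gamma(shape=28, rate=8).
The mode of a Gamma(a, b) with a ≥ 1 (shape–rate) is (a−1)/b = 27/8 ≈ 3.375.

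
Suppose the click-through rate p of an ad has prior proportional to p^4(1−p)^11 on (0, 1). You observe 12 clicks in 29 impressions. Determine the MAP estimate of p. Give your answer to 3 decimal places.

p̂_MAP = 0.364

The prior density ∝ p^4(1−p)^11 is the kernel of Beta(5, 12).
Data: 12 successes in 29 trials. The binomial likelihood contributes p^12(1−p)^17, so the posterior is Beta(5+12, 12+17) = Beta(17, 29).
For Beta(a, b) with a, b > 1 the mode is (a−1)/(a+b−2) = 16/44 ≈ 0.364.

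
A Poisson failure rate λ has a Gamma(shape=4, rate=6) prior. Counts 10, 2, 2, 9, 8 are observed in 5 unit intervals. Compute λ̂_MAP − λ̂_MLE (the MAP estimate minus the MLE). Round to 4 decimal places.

MAP − MLE = -3.1091

Σxᵢ = 31. Posterior is Gamma(35, 11); MAP = (35−1)/11 = 34/11 ≈ 3.09091.
MLE = x̄ = 31/5 ≈ 6.20000.
Difference = 34/11 − 31/5 = -171/55 ≈ -3.1091.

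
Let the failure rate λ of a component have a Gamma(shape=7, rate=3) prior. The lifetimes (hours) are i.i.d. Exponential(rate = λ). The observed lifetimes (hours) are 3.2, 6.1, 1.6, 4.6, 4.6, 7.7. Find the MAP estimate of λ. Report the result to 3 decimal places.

The Exponential(rate=λ) likelihood is ∝ λ^n e^(−λΣtᵢ). Here n = 6 and Σtᵢ = 3.2 + 6.1 + 1.6 + 4.6 + 4.6 + 7.7 = 27.8.
Posterior ∝ λ^6e^(−3λ) · λ^6e^(−27.8λ) = λ^12e^(−30.8λ), i.e. Gamma(13, 30.8).
Mode = (a−1)/b = 12/30.8 ≈ 0.390.

λ̂_MAP = 0.390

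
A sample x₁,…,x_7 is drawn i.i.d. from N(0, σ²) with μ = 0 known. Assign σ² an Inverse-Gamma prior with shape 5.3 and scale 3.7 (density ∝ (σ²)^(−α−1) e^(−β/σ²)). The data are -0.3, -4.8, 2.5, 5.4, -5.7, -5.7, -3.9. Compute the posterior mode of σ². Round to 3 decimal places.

σ̂²_MAP = 7.456

Sum of squared deviations about the known mean: SS = (-0.3−0)² + (-4.8−0)² + (2.5−0)² + (5.4−0)² + (-5.7−0)² + (-5.7−0)² + (-3.9−0)² = 138.73.
The Normal likelihood contributes (σ²)^(−n/2) exp(−SS/(2σ²)), so the posterior is Inverse-Gamma(α + n/2, β + SS/2) = Inverse-Gamma(8.8, 73.065).
The mode of Inverse-Gamma(a, b) is b/(a+1) = 73.065/9.8 ≈ 7.456.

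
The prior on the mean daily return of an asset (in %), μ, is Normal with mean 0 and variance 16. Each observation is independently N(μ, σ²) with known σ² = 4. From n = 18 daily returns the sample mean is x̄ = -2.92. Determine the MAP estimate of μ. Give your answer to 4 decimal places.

μ̂_MAP = -2.8800

n = 18, x̄ = -2.92.
For a Normal prior and Normal likelihood with known variance, the posterior is Normal; its mode equals its mean, the precision-weighted average.
Prior precision 1/σ₀² = 1/16 = 0.0625; data precision n/σ² = 18/4 = 4.5.
μ̂ = (0.0625·0 + 4.5·(-2.92)) / (0.0625 + 4.5) = (-13.14)/4.5625 = -2.8800.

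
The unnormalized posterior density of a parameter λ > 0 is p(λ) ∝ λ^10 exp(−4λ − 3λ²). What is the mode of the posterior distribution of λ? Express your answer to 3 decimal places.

λ̂_MAP = 1.000

ℓ'(λ) = 10/λ − 4 − 6λ. Setting this to zero and multiplying by λ: 6λ² + 4λ − 10 = 0.
λ = (−4 + √(4² + 4·6·10)) / (2·6) = (−4 + √256) / 12 = (−4 + 16)/12 = 1.
ℓ''(λ) = −10/λ² − 6 < 0, confirming a maximum.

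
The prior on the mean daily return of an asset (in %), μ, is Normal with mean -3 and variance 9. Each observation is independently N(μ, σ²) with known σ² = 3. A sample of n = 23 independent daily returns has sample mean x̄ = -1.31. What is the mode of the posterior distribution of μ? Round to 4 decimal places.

n = 23, x̄ = -1.31.
For a Normal prior and Normal likelihood with known variance, the posterior is Normal; its mode equals its mean, the precision-weighted average.
Prior precision 1/σ₀² = 1/9; data precision n/σ² = 23/3.
μ̂ = ((1/9)·(-3) + (23/3)·(-1.31)) / (1/9 + 23/3) = (-3113/300)/(70/9) = -9339/7000 ≈ -1.3341.

μ̂_MAP = -1.3341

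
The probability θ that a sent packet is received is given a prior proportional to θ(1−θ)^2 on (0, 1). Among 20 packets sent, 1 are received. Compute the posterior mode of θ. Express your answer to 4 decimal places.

The prior density ∝ θ(1−θ)^2 is the kernel of Beta(2, 3).
Data: 1 success in 20 trials. The binomial likelihood contributes θ(1−θ)^19, so the posterior is Beta(2+1, 3+19) = Beta(3, 22).
For Beta(a, b) with a, b > 1 the mode is (a−1)/(a+b−2) = 2/23 ≈ 0.0870.

θ̂_MAP = 0.0870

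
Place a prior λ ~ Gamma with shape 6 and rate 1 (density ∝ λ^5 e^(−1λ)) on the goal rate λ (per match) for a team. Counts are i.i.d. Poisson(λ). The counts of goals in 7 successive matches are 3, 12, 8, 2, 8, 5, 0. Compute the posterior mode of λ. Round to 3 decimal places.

Σxᵢ = 3+12+8+2+8+5+0 = 38, with n = 7.
Posterior ∝ λ^5e^(−1λ) · λ^38e^(−7λ) = λ^43e^(−8λ), i.e. Gamma(shape=44, rate=8).
The mode of a Gamma(a, b) with a ≥ 1 (shape–rate) is (a−1)/b = 43/8 ≈ 5.375.

λ̂_MAP = 5.375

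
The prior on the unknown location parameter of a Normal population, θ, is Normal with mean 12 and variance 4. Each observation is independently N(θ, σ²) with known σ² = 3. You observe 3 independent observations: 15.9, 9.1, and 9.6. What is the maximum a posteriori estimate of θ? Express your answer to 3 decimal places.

n = 3; x̄ = (15.9 + 9.1 + 9.6)/3 = 34.6/3 = 173/15 ≈ 11.5333.
For a Normal prior and Normal likelihood with known variance, the posterior is Normal; its mode equals its mean, the precision-weighted average.
Prior precision 1/σ₀² = 1/4 = 0.25; data precision n/σ² = 3/3 = 1.
θ̂ = (0.25·12 + 1·(173/15)) / (0.25 + 1) = (218/15)/1.25 = 872/75 ≈ 11.627.

θ̂_MAP = 11.627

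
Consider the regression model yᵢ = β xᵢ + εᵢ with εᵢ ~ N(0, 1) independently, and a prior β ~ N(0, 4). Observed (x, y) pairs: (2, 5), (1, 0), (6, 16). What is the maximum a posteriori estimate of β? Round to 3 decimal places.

β̂_MAP = 2.570

log p(β | y) = −Σ(yᵢ − βxᵢ)²/(2·1) − β²/(2·4) + const.
Setting the derivative to zero: Σxᵢ(yᵢ − βxᵢ)/1 − β/4 = 0, so β = Σxᵢyᵢ / (Σxᵢ² + σ²/τ²).
Σxᵢyᵢ = 2·5 + 1·0 + 6·16 = 106; Σxᵢ² = 41; σ²/τ² = 0.25.
β̂_MAP = 106 / (41 + 0.25) = 106/41.25 ≈ 2.570.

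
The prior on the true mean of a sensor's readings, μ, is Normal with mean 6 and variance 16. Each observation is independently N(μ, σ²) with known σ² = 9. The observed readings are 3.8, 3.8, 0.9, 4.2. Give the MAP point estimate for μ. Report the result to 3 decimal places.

μ̂_MAP = 3.523

n = 4; x̄ = (3.8 + 3.8 + 0.9 + 4.2)/4 = 12.7/4 = 3.175.
For a Normal prior and Normal likelihood with known variance, the posterior is Normal; its mode equals its mean, the precision-weighted average.
Prior precision 1/σ₀² = 1/16 = 0.0625; data precision n/σ² = 4/9.
μ̂ = (0.0625·6 + (4/9)·3.175) / (0.0625 + 4/9) = (643/360)/(73/144) = 1286/365 ≈ 3.523.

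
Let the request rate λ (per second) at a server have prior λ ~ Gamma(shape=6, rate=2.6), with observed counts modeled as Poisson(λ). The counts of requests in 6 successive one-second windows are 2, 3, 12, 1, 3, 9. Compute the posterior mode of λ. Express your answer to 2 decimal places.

Σxᵢ = 2+3+12+1+3+9 = 30, with n = 6.
Posterior ∝ λ^5e^(−2.6λ) · λ^30e^(−6λ) = λ^35e^(−8.6λ), i.e. Gamma(shape=36, rate=8.6).
The mode of a Gamma(a, b) with a ≥ 1 (shape–rate) is (a−1)/b = 35/8.6 ≈ 4.07.

λ̂_MAP = 4.07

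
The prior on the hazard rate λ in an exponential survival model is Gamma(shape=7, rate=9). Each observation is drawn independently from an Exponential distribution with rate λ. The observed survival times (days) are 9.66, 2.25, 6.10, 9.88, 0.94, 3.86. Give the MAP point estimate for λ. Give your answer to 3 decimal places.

The Exponential(rate=λ) likelihood is ∝ λ^n e^(−λΣtᵢ). Here n = 6 and Σtᵢ = 9.66 + 2.25 + 6.10 + 9.88 + 0.94 + 3.86 = 32.69.
Posterior ∝ λ^6e^(−9λ) · λ^6e^(−32.69λ) = λ^12e^(−41.69λ), i.e. Gamma(13, 41.69).
Mode = (a−1)/b = 12/41.69 ≈ 0.288.

λ̂_MAP = 0.288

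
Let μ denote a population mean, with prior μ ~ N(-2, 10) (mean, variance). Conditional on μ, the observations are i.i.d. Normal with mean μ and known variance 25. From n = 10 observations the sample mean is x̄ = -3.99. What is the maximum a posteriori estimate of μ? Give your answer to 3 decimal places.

μ̂_MAP = -3.592

n = 10, x̄ = -3.99.
For a Normal prior and Normal likelihood with known variance, the posterior is Normal; its mode equals its mean, the precision-weighted average.
Prior precision 1/σ₀² = 1/10 = 0.1; data precision n/σ² = 10/25 = 0.4.
μ̂ = (0.1·(-2) + 0.4·(-3.99)) / (0.1 + 0.4) = (-1.796)/0.5 = -3.592.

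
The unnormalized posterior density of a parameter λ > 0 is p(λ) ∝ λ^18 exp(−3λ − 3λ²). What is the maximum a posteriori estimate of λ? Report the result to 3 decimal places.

ℓ'(λ) = 18/λ − 3 − 6λ. Setting this to zero and multiplying by λ: 6λ² + 3λ − 18 = 0.
λ = (−3 + √(3² + 4·6·18)) / (2·6) = (−3 + √441) / 12 = (−3 + 21)/12 = 3/2.
ℓ''(λ) = −18/λ² − 6 < 0, confirming a maximum.

λ̂_MAP = 1.500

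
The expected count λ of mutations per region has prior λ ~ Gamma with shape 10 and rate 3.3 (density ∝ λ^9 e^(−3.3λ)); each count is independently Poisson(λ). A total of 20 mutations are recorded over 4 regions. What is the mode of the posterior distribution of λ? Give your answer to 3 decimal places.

λ̂_MAP = 3.973

Σxᵢ = 20, n = 4.
Posterior ∝ λ^9e^(−3.3λ) · λ^20e^(−4λ) = λ^29e^(−7.3λ), i.e. Gamma(shape=30, rate=7.3).
The mode of a Gamma(a, b) with a ≥ 1 (shape–rate) is (a−1)/b = 29/7.3 ≈ 3.973.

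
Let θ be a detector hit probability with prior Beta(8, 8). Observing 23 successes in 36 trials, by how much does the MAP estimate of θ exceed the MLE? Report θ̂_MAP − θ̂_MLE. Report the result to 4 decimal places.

Posterior is Beta(31, 21); MAP = (31−1)/(52−2) = 30/50 ≈ 0.60000.
MLE ignores the prior: θ̂_MLE = k/n = 23/36 ≈ 0.63889.
Difference = 30/50 − 23/36 = -7/180 ≈ -0.0389.

MAP − MLE = -0.0389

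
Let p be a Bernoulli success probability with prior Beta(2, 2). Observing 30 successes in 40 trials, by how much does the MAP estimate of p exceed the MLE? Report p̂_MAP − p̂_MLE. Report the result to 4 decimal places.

Posterior is Beta(32, 12); MAP = (32−1)/(44−2) = 31/42 ≈ 0.73810.
MLE ignores the prior: p̂_MLE = k/n = 30/40 ≈ 0.75000.
Difference = 31/42 − 30/40 = -1/84 ≈ -0.0119.

MAP − MLE = -0.0119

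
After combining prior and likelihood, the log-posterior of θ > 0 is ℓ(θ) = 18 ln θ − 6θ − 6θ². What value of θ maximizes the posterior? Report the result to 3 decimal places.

θ̂_MAP = 1.000

ℓ'(θ) = 18/θ − 6 − 12θ. Setting this to zero and multiplying by θ: 12θ² + 6θ − 18 = 0.
θ = (−6 + √(6² + 4·12·18)) / (2·12) = (−6 + √900) / 24 = (−6 + 30)/24 = 1.
ℓ''(θ) = −18/θ² − 12 < 0, confirming a maximum.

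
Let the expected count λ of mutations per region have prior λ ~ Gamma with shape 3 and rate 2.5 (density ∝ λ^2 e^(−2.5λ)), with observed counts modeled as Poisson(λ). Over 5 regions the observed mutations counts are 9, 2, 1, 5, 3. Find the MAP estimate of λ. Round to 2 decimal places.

λ̂_MAP = 2.93

Σxᵢ = 9+2+1+5+3 = 20, with n = 5.
Posterior ∝ λ^2e^(−2.5λ) · λ^20e^(−5λ) = λ^22e^(−7.5λ), i.e. Gamma(shape=23, rate=7.5).
The mode of a Gamma(a, b) with a ≥ 1 (shape–rate) is (a−1)/b = 22/7.5 ≈ 2.93.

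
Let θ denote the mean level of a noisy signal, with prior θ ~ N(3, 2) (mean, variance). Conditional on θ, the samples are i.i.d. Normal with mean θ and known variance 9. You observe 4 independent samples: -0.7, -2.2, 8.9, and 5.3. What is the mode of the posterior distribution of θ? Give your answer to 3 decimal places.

θ̂_MAP = 2.918

n = 4; x̄ = ((-0.7) + (-2.2) + 8.9 + 5.3)/4 = 11.3/4 = 2.825.
For a Normal prior and Normal likelihood with known variance, the posterior is Normal; its mode equals its mean, the precision-weighted average.
Prior precision 1/σ₀² = 1/2 = 0.5; data precision n/σ² = 4/9.
θ̂ = (0.5·3 + (4/9)·2.825) / (0.5 + 4/9) = (124/45)/(17/18) = 248/85 ≈ 2.918.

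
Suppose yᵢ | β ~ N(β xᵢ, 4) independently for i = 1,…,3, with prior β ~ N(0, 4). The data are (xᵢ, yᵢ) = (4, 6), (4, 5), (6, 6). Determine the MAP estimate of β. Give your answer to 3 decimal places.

log p(β | y) = −Σ(yᵢ − βxᵢ)²/(2·4) − β²/(2·4) + const.
Setting the derivative to zero: Σxᵢ(yᵢ − βxᵢ)/4 − β/4 = 0, so β = Σxᵢyᵢ / (Σxᵢ² + σ²/τ²).
Σxᵢyᵢ = 4·6 + 4·5 + 6·6 = 80; Σxᵢ² = 68; σ²/τ² = 1.
β̂_MAP = 80 / (68 + 1) = 80/69 ≈ 1.159.

β̂_MAP = 1.159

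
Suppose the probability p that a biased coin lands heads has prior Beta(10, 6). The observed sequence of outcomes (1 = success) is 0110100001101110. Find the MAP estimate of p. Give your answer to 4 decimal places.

p̂_MAP = 0.5667

Prior: Beta(10, 6).
Data: 8 successes in 16 trials (from the sequence). The binomial likelihood contributes p^8(1−p)^8, so the posterior is Beta(10+8, 6+8) = Beta(18, 14).
For Beta(a, b) with a, b > 1 the mode is (a−1)/(a+b−2) = 17/30 ≈ 0.5667.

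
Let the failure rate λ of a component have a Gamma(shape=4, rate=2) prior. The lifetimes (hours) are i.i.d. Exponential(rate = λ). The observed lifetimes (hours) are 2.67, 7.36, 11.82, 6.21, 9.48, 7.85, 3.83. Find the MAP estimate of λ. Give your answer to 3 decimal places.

The Exponential(rate=λ) likelihood is ∝ λ^n e^(−λΣtᵢ). Here n = 7 and Σtᵢ = 2.67 + 7.36 + 11.82 + 6.21 + 9.48 + 7.85 + 3.83 = 49.22.
Posterior ∝ λ^3e^(−2λ) · λ^7e^(−49.22λ) = λ^10e^(−51.22λ), i.e. Gamma(11, 51.22).
Mode = (a−1)/b = 10/51.22 ≈ 0.195.

λ̂_MAP = 0.195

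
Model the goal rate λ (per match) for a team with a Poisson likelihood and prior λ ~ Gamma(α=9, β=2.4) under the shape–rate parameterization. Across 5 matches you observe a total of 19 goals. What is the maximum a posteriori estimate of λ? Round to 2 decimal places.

Σxᵢ = 19, n = 5.
Posterior ∝ λ^8e^(−2.4λ) · λ^19e^(−5λ) = λ^27e^(−7.4λ), i.e. Gamma(shape=28, rate=7.4).
The mode of a Gamma(a, b) with a ≥ 1 (shape–rate) is (a−1)/b = 27/7.4 ≈ 3.65.

λ̂_MAP = 3.65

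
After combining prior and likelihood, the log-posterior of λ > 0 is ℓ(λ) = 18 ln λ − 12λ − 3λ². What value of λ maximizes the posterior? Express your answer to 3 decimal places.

ℓ'(λ) = 18/λ − 12 − 6λ. Setting this to zero and multiplying by λ: 6λ² + 12λ − 18 = 0.
λ = (−12 + √(12² + 4·6·18)) / (2·6) = (−12 + √576) / 12 = (−12 + 24)/12 = 1.
ℓ''(λ) = −18/λ² − 6 < 0, confirming a maximum.

λ̂_MAP = 1.000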